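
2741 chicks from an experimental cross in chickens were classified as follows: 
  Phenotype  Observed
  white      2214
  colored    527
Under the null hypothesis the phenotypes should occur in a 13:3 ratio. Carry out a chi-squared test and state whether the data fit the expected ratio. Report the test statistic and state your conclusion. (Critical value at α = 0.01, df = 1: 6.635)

Under the 13:3 hypothesis (Σ ratio = 16, N = 2741):
  white: 2741 × 13/16 = 2227.0625
  colored: 2741 × 3/16 = 513.9375
χ² = Σ (O − E)² / E
  white: (2214 − 2227.0625)² / 2227.0625 = 0.0766
  colored: (527 − 513.9375)² / 513.9375 = 0.3320
χ² = 0.0766 + 0.3320 = 0.4086 ≈ 0.409
Degrees of freedom = 2 − 1 = 1; critical value at α = 0.01 is 6.635.
Since 0.409 < 6.635, we fail to reject the null hypothesis — the data are consistent with the 13:3 ratio.

0.409; consistent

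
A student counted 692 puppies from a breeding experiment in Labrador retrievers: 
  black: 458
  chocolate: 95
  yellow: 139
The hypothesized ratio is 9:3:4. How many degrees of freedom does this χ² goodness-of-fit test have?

2

A goodness-of-fit test with 3 phenotype classes has df = 3 − 1 = 2.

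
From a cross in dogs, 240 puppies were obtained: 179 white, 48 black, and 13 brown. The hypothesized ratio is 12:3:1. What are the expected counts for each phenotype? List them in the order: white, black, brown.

Under the 12:3:1 hypothesis (Σ ratio = 16, N = 240):
  white: 240 × 12/16 = 180
  black: 240 × 3/16 = 45
  brown: 240 × 1/16 = 15

180, 45, 15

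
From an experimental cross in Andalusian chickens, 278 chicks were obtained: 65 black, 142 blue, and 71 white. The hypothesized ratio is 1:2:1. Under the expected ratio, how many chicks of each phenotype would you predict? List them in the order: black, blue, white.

Total ratio parts = 4. Expected numbers out of 278:
  black: 278 × 1/4 = 69.5
  blue: 278 × 2/4 = 139
  white: 278 × 1/4 = 69.5

69.5, 139, 69.5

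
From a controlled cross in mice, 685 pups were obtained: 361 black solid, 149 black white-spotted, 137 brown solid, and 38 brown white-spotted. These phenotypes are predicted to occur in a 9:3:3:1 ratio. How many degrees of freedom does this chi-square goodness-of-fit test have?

A goodness-of-fit test with 4 phenotype classes has df = 4 − 1 = 3.

3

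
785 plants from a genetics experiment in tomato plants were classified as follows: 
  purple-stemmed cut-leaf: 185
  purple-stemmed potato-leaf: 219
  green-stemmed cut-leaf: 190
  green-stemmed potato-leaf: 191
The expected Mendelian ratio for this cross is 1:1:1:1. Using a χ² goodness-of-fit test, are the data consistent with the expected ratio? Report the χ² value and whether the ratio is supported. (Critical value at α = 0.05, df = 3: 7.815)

Under the 1:1:1:1 hypothesis (Σ ratio = 4, N = 785):
  purple-stemmed cut-leaf: 785 × 1/4 = 196.25
  purple-stemmed potato-leaf: 785 × 1/4 = 196.25
  green-stemmed cut-leaf: 785 × 1/4 = 196.25
  green-stemmed potato-leaf: 785 × 1/4 = 196.25
χ² = Σ (O − E)² / E
  purple-stemmed cut-leaf: (185 − 196.25)² / 196.25 = 0.6449
  purple-stemmed potato-leaf: (219 − 196.25)² / 196.25 = 2.6373
  green-stemmed cut-leaf: (190 − 196.25)² / 196.25 = 0.1990
  green-stemmed potato-leaf: (191 − 196.25)² / 196.25 = 0.1404
χ² = 0.6449 + 2.6373 + 0.1990 + 0.1404 = 3.6216 ≈ 3.622
Degrees of freedom = 4 − 1 = 3; critical value at α = 0.05 is 7.815.
Since 3.622 < 7.815, we fail to reject the null hypothesis — the data are consistent with the 1:1:1:1 ratio.

3.622; consistent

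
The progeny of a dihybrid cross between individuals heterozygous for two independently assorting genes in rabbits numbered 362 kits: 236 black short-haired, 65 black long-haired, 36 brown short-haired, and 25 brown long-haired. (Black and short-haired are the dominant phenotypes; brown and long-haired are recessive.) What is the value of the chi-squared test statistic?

20.487

A dihybrid F₂ with independent assortment and complete dominance at both loci gives a 9:3:3:1 phenotypic ratio.
Total ratio parts = 16. Expected numbers out of 362:
  black short-haired: 362 × 9/16 = 203.625
  black long-haired: 362 × 3/16 = 67.875
  brown short-haired: 362 × 3/16 = 67.875
  brown long-haired: 362 × 1/16 = 22.625
χ² = Σ (O − E)² / E
  black short-haired: (236 − 203.625)² / 203.625 = 5.1474
  black long-haired: (65 − 67.875)² / 67.875 = 0.1218
  brown short-haired: (36 − 67.875)² / 67.875 = 14.9689
  brown long-haired: (25 − 22.625)² / 22.625 = 0.2493
χ² = 5.1474 + 0.1218 + 14.9689 + 0.2493 = 20.4874 ≈ 20.487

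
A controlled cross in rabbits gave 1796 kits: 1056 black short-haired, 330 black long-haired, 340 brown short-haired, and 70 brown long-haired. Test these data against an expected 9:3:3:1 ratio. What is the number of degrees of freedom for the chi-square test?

3

A goodness-of-fit test with 4 phenotype classes has df = 4 − 1 = 3.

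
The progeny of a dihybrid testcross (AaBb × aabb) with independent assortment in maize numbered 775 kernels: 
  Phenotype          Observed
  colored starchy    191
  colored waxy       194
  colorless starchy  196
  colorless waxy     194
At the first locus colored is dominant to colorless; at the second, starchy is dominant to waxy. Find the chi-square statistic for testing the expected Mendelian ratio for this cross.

A dihybrid testcross with independent assortment gives a 1:1:1:1 ratio.
Expected counts for N = 775 under a 1:1:1:1 ratio (total parts = 4):
  colored starchy: 775 × 1/4 = 193.75
  colored waxy: 775 × 1/4 = 193.75
  colorless starchy: 775 × 1/4 = 193.75
  colorless waxy: 775 × 1/4 = 193.75
χ² = Σ (O − E)² / E
  colored starchy: (191 − 193.75)² / 193.75 = 0.0390
  colored waxy: (194 − 193.75)² / 193.75 = 0.0003
  colorless starchy: (196 − 193.75)² / 193.75 = 0.0261
  colorless waxy: (194 − 193.75)² / 193.75 = 0.0003
χ² = 0.0390 + 0.0003 + 0.0261 + 0.0003 = 0.0657 ≈ 0.066

0.066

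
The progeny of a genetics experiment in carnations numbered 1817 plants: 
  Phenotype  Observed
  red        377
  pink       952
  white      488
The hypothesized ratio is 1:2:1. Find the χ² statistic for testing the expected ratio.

The 1:2:1 ratio has 4 parts, so with N = 1817 the expected counts are:
  red: 1817 × 1/4 = 454.25
  pink: 1817 × 2/4 = 908.5
  white: 1817 × 1/4 = 454.25
χ² = Σ (O − E)² / E
  red: (377 − 454.25)² / 454.25 = 13.1372
  pink: (952 − 908.5)² / 908.5 = 2.0828
  white: (488 − 454.25)² / 454.25 = 2.5076
χ² = 13.1372 + 2.0828 + 2.5076 = 17.7276 ≈ 17.728

17.728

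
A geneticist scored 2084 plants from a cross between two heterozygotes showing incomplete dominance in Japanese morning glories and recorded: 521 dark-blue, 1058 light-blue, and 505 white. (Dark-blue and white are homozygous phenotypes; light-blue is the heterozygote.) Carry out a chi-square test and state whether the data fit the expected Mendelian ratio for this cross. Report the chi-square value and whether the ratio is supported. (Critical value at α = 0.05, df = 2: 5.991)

With incomplete dominance, a heterozygote × heterozygote cross gives a 1:2:1 phenotypic ratio.
Under the 1:2:1 hypothesis (Σ ratio = 4, N = 2084):
  dark-blue: 2084 × 1/4 = 521
  light-blue: 2084 × 2/4 = 1042
  white: 2084 × 1/4 = 521
χ² = Σ (O − E)² / E
  dark-blue: (521 − 521)² / 521 = 0.0000
  light-blue: (1058 − 1042)² / 1042 = 0.2457
  white: (505 − 521)² / 521 = 0.4914
χ² = 0.0000 + 0.2457 + 0.4914 = 0.7371 ≈ 0.737
Degrees of freedom = 3 − 1 = 2; critical value at α = 0.05 is 5.991.
Since 0.737 < 5.991, we fail to reject the null hypothesis — the data are consistent with the 1:2:1 ratio.

0.737; consistent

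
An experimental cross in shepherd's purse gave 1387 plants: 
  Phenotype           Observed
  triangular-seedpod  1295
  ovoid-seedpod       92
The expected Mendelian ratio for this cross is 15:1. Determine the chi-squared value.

0.347

Total ratio parts = 16. Expected numbers out of 1387:
  triangular-seedpod: 1387 × 15/16 = 1300.3125
  ovoid-seedpod: 1387 × 1/16 = 86.6875
χ² = Σ (O − E)² / E
  triangular-seedpod: (1295 − 1300.3125)² / 1300.3125 = 0.0217
  ovoid-seedpod: (92 − 86.6875)² / 86.6875 = 0.3256
χ² = 0.0217 + 0.3256 = 0.3473 ≈ 0.347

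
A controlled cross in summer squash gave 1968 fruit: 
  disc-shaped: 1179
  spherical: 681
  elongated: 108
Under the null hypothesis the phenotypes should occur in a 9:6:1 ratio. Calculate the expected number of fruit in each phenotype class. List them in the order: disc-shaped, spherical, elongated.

Under the 9:6:1 hypothesis (Σ ratio = 16, N = 1968):
  disc-shaped: 1968 × 9/16 = 1107
  spherical: 1968 × 6/16 = 738
  elongated: 1968 × 1/16 = 123

1107, 738, 123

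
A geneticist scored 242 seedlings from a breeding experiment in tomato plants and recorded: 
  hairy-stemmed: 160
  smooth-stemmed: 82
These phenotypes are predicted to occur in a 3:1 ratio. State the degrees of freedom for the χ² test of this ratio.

1

A goodness-of-fit test with 2 phenotype classes has df = 2 − 1 = 1.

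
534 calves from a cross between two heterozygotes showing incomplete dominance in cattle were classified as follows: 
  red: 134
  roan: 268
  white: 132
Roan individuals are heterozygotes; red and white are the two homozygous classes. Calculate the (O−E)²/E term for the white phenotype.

0.017

With incomplete dominance, a heterozygote × heterozygote cross gives a 1:2:1 phenotypic ratio.
Under the 1:2:1 hypothesis (Σ ratio = 4, N = 534):
  red: 534 × 1/4 = 133.5
  roan: 534 × 2/4 = 267
  white: 534 × 1/4 = 133.5
Contribution of white: (132 − 133.5)² / 133.5 = 0.0169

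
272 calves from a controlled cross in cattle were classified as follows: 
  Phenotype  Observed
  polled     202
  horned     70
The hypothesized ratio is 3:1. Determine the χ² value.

0.078

The 3:1 ratio has 4 parts, so with N = 272 the expected counts are:
  polled: 272 × 3/4 = 204
  horned: 272 × 1/4 = 68
χ² = Σ (O − E)² / E
  polled: (202 − 204)² / 204 = 0.0196
  horned: (70 − 68)² / 68 = 0.0588
χ² = 0.0196 + 0.0588 = 0.0784 ≈ 0.078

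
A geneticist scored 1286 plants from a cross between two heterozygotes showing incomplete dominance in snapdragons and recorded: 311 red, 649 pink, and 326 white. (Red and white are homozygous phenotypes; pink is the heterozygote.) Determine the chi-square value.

0.462

With incomplete dominance, a heterozygote × heterozygote cross gives a 1:2:1 phenotypic ratio.
Expected counts for N = 1286 under a 1:2:1 ratio (total parts = 4):
  red: 1286 × 1/4 = 321.5
  pink: 1286 × 2/4 = 643
  white: 1286 × 1/4 = 321.5
χ² = Σ (O − E)² / E
  red: (311 − 321.5)² / 321.5 = 0.3429
  pink: (649 − 643)² / 643 = 0.0560
  white: (326 − 321.5)² / 321.5 = 0.0630
χ² = 0.3429 + 0.0560 + 0.0630 = 0.4619 ≈ 0.462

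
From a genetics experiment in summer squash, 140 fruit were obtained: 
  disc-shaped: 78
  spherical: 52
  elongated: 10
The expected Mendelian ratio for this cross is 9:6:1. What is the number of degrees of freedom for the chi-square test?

A goodness-of-fit test with 3 phenotype classes has df = 3 − 1 = 2.

2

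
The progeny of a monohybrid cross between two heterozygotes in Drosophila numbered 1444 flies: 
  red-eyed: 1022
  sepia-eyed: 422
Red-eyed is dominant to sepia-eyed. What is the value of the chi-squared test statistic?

13.743

For a monohybrid cross between heterozygotes with complete dominance, the expected phenotypic ratio is 3:1.
The 3:1 ratio has 4 parts, so with N = 1444 the expected counts are:
  red-eyed: 1444 × 3/4 = 1083
  sepia-eyed: 1444 × 1/4 = 361
χ² = Σ (O − E)² / E
  red-eyed: (1022 − 1083)² / 1083 = 3.4358
  sepia-eyed: (422 − 361)² / 361 = 10.3075
χ² = 3.4358 + 10.3075 = 13.7433 ≈ 13.743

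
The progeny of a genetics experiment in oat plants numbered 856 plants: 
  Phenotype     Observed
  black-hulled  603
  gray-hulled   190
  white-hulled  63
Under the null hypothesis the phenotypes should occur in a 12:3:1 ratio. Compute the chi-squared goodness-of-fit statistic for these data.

9.478

Expected counts for N = 856 under a 12:3:1 ratio (total parts = 16):
  black-hulled: 856 × 12/16 = 642
  gray-hulled: 856 × 3/16 = 160.5
  white-hulled: 856 × 1/16 = 53.5
χ² = Σ (O − E)² / E
  black-hulled: (603 − 642)² / 642 = 2.3692
  gray-hulled: (190 − 160.5)² / 160.5 = 5.4221
  white-hulled: (63 − 53.5)² / 53.5 = 1.6869
χ² = 2.3692 + 5.4221 + 1.6869 = 9.4782 ≈ 9.478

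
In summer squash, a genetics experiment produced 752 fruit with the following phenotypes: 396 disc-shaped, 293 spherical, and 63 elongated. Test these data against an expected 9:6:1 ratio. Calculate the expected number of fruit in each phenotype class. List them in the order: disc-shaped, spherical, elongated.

Under the 9:6:1 hypothesis (Σ ratio = 16, N = 752):
  disc-shaped: 752 × 9/16 = 423
  spherical: 752 × 6/16 = 282
  elongated: 752 × 1/16 = 47

423, 282, 47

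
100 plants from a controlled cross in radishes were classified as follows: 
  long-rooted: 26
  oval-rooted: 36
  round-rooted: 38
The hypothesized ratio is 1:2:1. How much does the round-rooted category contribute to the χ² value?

6.760

Total ratio parts = 4. Expected numbers out of 100:
  long-rooted: 100 × 1/4 = 25
  oval-rooted: 100 × 2/4 = 50
  round-rooted: 100 × 1/4 = 25
Contribution of round-rooted: (38 − 25)² / 25 = 6.7600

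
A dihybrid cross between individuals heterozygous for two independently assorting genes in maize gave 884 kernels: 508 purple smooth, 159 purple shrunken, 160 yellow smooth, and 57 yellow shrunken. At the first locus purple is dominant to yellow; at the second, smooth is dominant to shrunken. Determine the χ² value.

0.762

A dihybrid F₂ with independent assortment and complete dominance at both loci gives a 9:3:3:1 phenotypic ratio.
Under the 9:3:3:1 hypothesis (Σ ratio = 16, N = 884):
  purple smooth: 884 × 9/16 = 497.25
  purple shrunken: 884 × 3/16 = 165.75
  yellow smooth: 884 × 3/16 = 165.75
  yellow shrunken: 884 × 1/16 = 55.25
χ² = Σ (O − E)² / E
  purple smooth: (508 − 497.25)² / 497.25 = 0.2324
  purple shrunken: (159 − 165.75)² / 165.75 = 0.2749
  yellow smooth: (160 − 165.75)² / 165.75 = 0.1995
  yellow shrunken: (57 − 55.25)² / 55.25 = 0.0554
χ² = 0.2324 + 0.2749 + 0.1995 + 0.0554 = 0.7622 ≈ 0.762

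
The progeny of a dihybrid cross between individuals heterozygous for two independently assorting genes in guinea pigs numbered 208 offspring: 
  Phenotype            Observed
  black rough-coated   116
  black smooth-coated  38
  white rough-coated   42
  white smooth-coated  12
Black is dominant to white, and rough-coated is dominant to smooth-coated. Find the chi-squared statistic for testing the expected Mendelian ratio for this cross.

A dihybrid F₂ with independent assortment and complete dominance at both loci gives a 9:3:3:1 phenotypic ratio.
Expected counts for N = 208 under a 9:3:3:1 ratio (total parts = 16):
  black rough-coated: 208 × 9/16 = 117
  black smooth-coated: 208 × 3/16 = 39
  white rough-coated: 208 × 3/16 = 39
  white smooth-coated: 208 × 1/16 = 13
χ² = Σ (O − E)² / E
  black rough-coated: (116 − 117)² / 117 = 0.0085
  black smooth-coated: (38 − 39)² / 39 = 0.0256
  white rough-coated: (42 − 39)² / 39 = 0.2308
  white smooth-coated: (12 − 13)² / 13 = 0.0769
χ² = 0.0085 + 0.0256 + 0.2308 + 0.0769 = 0.3418 ≈ 0.342

0.342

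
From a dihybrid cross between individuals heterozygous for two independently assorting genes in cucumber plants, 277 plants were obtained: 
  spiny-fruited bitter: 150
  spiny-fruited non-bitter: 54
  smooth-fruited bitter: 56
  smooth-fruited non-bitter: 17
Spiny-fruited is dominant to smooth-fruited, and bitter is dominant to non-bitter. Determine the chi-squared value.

A dihybrid F₂ with independent assortment and complete dominance at both loci gives a 9:3:3:1 phenotypic ratio.
The 9:3:3:1 ratio has 16 parts, so with N = 277 the expected counts are:
  spiny-fruited bitter: 277 × 9/16 = 155.8125
  spiny-fruited non-bitter: 277 × 3/16 = 51.9375
  smooth-fruited bitter: 277 × 3/16 = 51.9375
  smooth-fruited non-bitter: 277 × 1/16 = 17.3125
χ² = Σ (O − E)² / E
  spiny-fruited bitter: (150 − 155.8125)² / 155.8125 = 0.2168
  spiny-fruited non-bitter: (54 − 51.9375)² / 51.9375 = 0.0819
  smooth-fruited bitter: (56 − 51.9375)² / 51.9375 = 0.3178
  smooth-fruited non-bitter: (17 − 17.3125)² / 17.3125 = 0.0056
χ² = 0.2168 + 0.0819 + 0.3178 + 0.0056 = 0.6221 ≈ 0.622

0.622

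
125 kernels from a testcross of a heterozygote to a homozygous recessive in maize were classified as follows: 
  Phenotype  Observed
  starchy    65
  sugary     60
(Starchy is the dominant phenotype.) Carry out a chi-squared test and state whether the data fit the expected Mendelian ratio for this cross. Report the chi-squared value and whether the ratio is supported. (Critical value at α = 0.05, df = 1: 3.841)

A testcross of a heterozygote (Aa × aa) gives a 1:1 phenotypic ratio.
The 1:1 ratio has 2 parts, so with N = 125 the expected counts are:
  starchy: 125 × 1/2 = 62.5
  sugary: 125 × 1/2 = 62.5
χ² = Σ (O − E)² / E
  starchy: (65 − 62.5)² / 62.5 = 0.1000
  sugary: (60 − 62.5)² / 62.5 = 0.1000
χ² = 0.1000 + 0.1000 = 0.200
Degrees of freedom = 2 − 1 = 1; critical value at α = 0.05 is 3.841.
Since 0.200 < 3.841, we fail to reject the null hypothesis — the data are consistent with the 1:1 ratio.

0.200; consistent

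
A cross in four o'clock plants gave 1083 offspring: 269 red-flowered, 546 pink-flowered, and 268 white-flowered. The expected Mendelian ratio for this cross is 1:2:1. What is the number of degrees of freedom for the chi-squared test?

2

A goodness-of-fit test with 3 phenotype classes has df = 3 − 1 = 2.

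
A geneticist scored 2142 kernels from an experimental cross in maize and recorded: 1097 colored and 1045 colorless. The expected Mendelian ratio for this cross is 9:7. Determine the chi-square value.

Under the 9:7 hypothesis (Σ ratio = 16, N = 2142):
  colored: 2142 × 9/16 = 1204.875
  colorless: 2142 × 7/16 = 937.125
χ² = Σ (O − E)² / E
  colored: (1097 − 1204.875)² / 1204.875 = 9.6583
  colorless: (1045 − 937.125)² / 937.125 = 12.4178
χ² = 9.6583 + 12.4178 = 22.0761 ≈ 22.076

22.076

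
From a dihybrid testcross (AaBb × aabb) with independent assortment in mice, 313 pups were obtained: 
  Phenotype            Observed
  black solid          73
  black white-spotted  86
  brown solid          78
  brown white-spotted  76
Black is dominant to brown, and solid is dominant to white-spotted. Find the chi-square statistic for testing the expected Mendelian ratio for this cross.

A dihybrid testcross with independent assortment gives a 1:1:1:1 ratio.
Total ratio parts = 4. Expected numbers out of 313:
  black solid: 313 × 1/4 = 78.25
  black white-spotted: 313 × 1/4 = 78.25
  brown solid: 313 × 1/4 = 78.25
  brown white-spotted: 313 × 1/4 = 78.25
χ² = Σ (O − E)² / E
  black solid: (73 − 78.25)² / 78.25 = 0.3522
  black white-spotted: (86 − 78.25)² / 78.25 = 0.7676
  brown solid: (78 − 78.25)² / 78.25 = 0.0008
  brown white-spotted: (76 − 78.25)² / 78.25 = 0.0647
χ² = 0.3522 + 0.7676 + 0.0008 + 0.0647 = 1.1853 ≈ 1.185

1.185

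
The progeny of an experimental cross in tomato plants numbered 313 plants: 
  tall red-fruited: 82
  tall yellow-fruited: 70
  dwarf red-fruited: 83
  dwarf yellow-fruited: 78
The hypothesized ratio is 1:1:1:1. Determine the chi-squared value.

Expected counts for N = 313 under a 1:1:1:1 ratio (total parts = 4):
  tall red-fruited: 313 × 1/4 = 78.25
  tall yellow-fruited: 313 × 1/4 = 78.25
  dwarf red-fruited: 313 × 1/4 = 78.25
  dwarf yellow-fruited: 313 × 1/4 = 78.25
χ² = Σ (O − E)² / E
  tall red-fruited: (82 − 78.25)² / 78.25 = 0.1797
  tall yellow-fruited: (70 − 78.25)² / 78.25 = 0.8698
  dwarf red-fruited: (83 − 78.25)² / 78.25 = 0.2883
  dwarf yellow-fruited: (78 − 78.25)² / 78.25 = 0.0008
χ² = 0.1797 + 0.8698 + 0.2883 + 0.0008 = 1.3386 ≈ 1.339

1.339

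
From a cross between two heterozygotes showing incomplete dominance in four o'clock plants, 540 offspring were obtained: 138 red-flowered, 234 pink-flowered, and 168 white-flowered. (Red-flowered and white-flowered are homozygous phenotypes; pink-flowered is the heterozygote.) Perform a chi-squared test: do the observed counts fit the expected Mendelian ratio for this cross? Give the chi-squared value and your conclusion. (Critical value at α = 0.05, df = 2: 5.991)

12.933; not consistent

With incomplete dominance, a heterozygote × heterozygote cross gives a 1:2:1 phenotypic ratio.
Total ratio parts = 4. Expected numbers out of 540:
  red-flowered: 540 × 1/4 = 135
  pink-flowered: 540 × 2/4 = 270
  white-flowered: 540 × 1/4 = 135
χ² = Σ (O − E)² / E
  red-flowered: (138 − 135)² / 135 = 0.0667
  pink-flowered: (234 − 270)² / 270 = 4.8000
  white-flowered: (168 − 135)² / 135 = 8.0667
χ² = 0.0667 + 4.8000 + 8.0667 = 12.9334 ≈ 12.933
Degrees of freedom = 3 − 1 = 2; critical value at α = 0.05 is 5.991.
Since 12.933 > 5.991, we reject the null hypothesis — the data do not fit the 1:2:1 ratio.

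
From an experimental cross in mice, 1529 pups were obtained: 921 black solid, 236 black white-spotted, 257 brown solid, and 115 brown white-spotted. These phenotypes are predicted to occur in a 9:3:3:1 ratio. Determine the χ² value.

Under the 9:3:3:1 hypothesis (Σ ratio = 16, N = 1529):
  black solid: 1529 × 9/16 = 860.0625
  black white-spotted: 1529 × 3/16 = 286.6875
  brown solid: 1529 × 3/16 = 286.6875
  brown white-spotted: 1529 × 1/16 = 95.5625
χ² = Σ (O − E)² / E
  black solid: (921 − 860.0625)² / 860.0625 = 4.3176
  black white-spotted: (236 − 286.6875)² / 286.6875 = 8.9618
  brown solid: (257 − 286.6875)² / 286.6875 = 3.0742
  brown white-spotted: (115 − 95.5625)² / 95.5625 = 3.9536
χ² = 4.3176 + 8.9618 + 3.0742 + 3.9536 = 20.3072 ≈ 20.307

20.307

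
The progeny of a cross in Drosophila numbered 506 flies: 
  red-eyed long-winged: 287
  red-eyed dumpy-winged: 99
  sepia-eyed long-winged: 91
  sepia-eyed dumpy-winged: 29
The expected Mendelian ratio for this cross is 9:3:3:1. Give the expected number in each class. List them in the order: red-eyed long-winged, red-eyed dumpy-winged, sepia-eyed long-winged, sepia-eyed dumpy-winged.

Under the 9:3:3:1 hypothesis (Σ ratio = 16, N = 506):
  red-eyed long-winged: 506 × 9/16 = 284.625
  red-eyed dumpy-winged: 506 × 3/16 = 94.875
  sepia-eyed long-winged: 506 × 3/16 = 94.875
  sepia-eyed dumpy-winged: 506 × 1/16 = 31.625

284.625, 94.875, 94.875, 31.625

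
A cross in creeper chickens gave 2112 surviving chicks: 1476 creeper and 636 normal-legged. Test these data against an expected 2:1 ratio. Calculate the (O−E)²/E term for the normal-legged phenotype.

The 2:1 ratio has 3 parts, so with N = 2112 the expected counts are:
  creeper: 2112 × 2/3 = 1408
  normal-legged: 2112 × 1/3 = 704
Contribution of normal-legged: (636 − 704)² / 704 = 6.5682

6.568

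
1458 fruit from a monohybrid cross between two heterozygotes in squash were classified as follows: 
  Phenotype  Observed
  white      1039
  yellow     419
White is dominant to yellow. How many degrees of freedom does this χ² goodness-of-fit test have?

1

For a monohybrid cross between heterozygotes with complete dominance, the expected phenotypic ratio is 3:1.
A goodness-of-fit test with 2 phenotype classes has df = 2 − 1 = 1.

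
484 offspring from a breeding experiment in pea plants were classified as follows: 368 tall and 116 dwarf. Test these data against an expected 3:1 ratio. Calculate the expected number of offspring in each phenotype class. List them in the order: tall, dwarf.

363, 121

The 3:1 ratio has 4 parts, so with N = 484 the expected counts are:
  tall: 484 × 3/4 = 363
  dwarf: 484 × 1/4 = 121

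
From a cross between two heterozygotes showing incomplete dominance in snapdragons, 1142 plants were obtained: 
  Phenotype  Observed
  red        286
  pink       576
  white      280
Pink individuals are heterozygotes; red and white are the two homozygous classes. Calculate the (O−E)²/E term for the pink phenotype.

0.044

With incomplete dominance, a heterozygote × heterozygote cross gives a 1:2:1 phenotypic ratio.
Under the 1:2:1 hypothesis (Σ ratio = 4, N = 1142):
  red: 1142 × 1/4 = 285.5
  pink: 1142 × 2/4 = 571
  white: 1142 × 1/4 = 285.5
Contribution of pink: (576 − 571)² / 571 = 0.0438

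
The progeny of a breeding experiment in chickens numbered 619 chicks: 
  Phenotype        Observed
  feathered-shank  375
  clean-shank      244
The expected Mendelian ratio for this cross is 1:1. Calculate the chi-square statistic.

27.724

Expected counts for N = 619 under a 1:1 ratio (total parts = 2):
  feathered-shank: 619 × 1/2 = 309.5
  clean-shank: 619 × 1/2 = 309.5
χ² = Σ (O − E)² / E
  feathered-shank: (375 − 309.5)² / 309.5 = 13.8619
  clean-shank: (244 − 309.5)² / 309.5 = 13.8619
χ² = 13.8619 + 13.8619 = 27.7238 ≈ 27.724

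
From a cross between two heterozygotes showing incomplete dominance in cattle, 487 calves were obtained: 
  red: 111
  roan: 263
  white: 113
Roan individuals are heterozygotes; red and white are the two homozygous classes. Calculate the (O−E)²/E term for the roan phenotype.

With incomplete dominance, a heterozygote × heterozygote cross gives a 1:2:1 phenotypic ratio.
Expected counts for N = 487 under a 1:2:1 ratio (total parts = 4):
  red: 487 × 1/4 = 121.75
  roan: 487 × 2/4 = 243.5
  white: 487 × 1/4 = 121.75
Contribution of roan: (263 − 243.5)² / 243.5 = 1.5616

1.562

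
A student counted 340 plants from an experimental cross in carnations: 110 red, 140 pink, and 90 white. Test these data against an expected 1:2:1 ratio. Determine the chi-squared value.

Expected counts for N = 340 under a 1:2:1 ratio (total parts = 4):
  red: 340 × 1/4 = 85
  pink: 340 × 2/4 = 170
  white: 340 × 1/4 = 85
χ² = Σ (O − E)² / E
  red: (110 − 85)² / 85 = 7.3529
  pink: (140 − 170)² / 170 = 5.2941
  white: (90 − 85)² / 85 = 0.2941
χ² = 7.3529 + 5.2941 + 0.2941 = 12.9411 ≈ 12.941

12.941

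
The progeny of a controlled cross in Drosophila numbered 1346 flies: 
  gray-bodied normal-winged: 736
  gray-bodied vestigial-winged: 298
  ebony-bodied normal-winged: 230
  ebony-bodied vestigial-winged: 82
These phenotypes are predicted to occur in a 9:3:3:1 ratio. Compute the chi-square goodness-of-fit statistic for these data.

Under the 9:3:3:1 hypothesis (Σ ratio = 16, N = 1346):
  gray-bodied normal-winged: 1346 × 9/16 = 757.125
  gray-bodied vestigial-winged: 1346 × 3/16 = 252.375
  ebony-bodied normal-winged: 1346 × 3/16 = 252.375
  ebony-bodied vestigial-winged: 1346 × 1/16 = 84.125
χ² = Σ (O − E)² / E
  gray-bodied normal-winged: (736 − 757.125)² / 757.125 = 0.5894
  gray-bodied vestigial-winged: (298 − 252.375)² / 252.375 = 8.2482
  ebony-bodied normal-winged: (230 − 252.375)² / 252.375 = 1.9837
  ebony-bodied vestigial-winged: (82 − 84.125)² / 84.125 = 0.0537
χ² = 0.5894 + 8.2482 + 1.9837 + 0.0537 = 10.875

10.875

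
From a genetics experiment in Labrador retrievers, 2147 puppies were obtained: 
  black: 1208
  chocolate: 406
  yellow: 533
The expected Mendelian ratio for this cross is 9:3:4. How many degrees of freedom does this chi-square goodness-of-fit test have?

A goodness-of-fit test with 3 phenotype classes has df = 3 − 1 = 2.

2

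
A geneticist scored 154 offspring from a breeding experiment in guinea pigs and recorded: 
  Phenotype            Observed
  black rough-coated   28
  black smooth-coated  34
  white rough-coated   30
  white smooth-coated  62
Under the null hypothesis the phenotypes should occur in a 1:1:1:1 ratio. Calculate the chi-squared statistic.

The 1:1:1:1 ratio has 4 parts, so with N = 154 the expected counts are:
  black rough-coated: 154 × 1/4 = 38.5
  black smooth-coated: 154 × 1/4 = 38.5
  white rough-coated: 154 × 1/4 = 38.5
  white smooth-coated: 154 × 1/4 = 38.5
χ² = Σ (O − E)² / E
  black rough-coated: (28 − 38.5)² / 38.5 = 2.8636
  black smooth-coated: (34 − 38.5)² / 38.5 = 0.5260
  white rough-coated: (30 − 38.5)² / 38.5 = 1.8766
  white smooth-coated: (62 − 38.5)² / 38.5 = 14.3442
χ² = 2.8636 + 0.5260 + 1.8766 + 14.3442 = 19.6104 ≈ 19.610

19.610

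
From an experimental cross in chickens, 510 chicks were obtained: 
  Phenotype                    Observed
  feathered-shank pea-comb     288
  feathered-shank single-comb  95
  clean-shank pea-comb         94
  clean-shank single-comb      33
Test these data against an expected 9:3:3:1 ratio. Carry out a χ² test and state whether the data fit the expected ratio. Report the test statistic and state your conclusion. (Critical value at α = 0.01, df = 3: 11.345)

0.076; consistent

The 9:3:3:1 ratio has 16 parts, so with N = 510 the expected counts are:
  feathered-shank pea-comb: 510 × 9/16 = 286.875
  feathered-shank single-comb: 510 × 3/16 = 95.625
  clean-shank pea-comb: 510 × 3/16 = 95.625
  clean-shank single-comb: 510 × 1/16 = 31.875
χ² = Σ (O − E)² / E
  feathered-shank pea-comb: (288 − 286.875)² / 286.875 = 0.0044
  feathered-shank single-comb: (95 − 95.625)² / 95.625 = 0.0041
  clean-shank pea-comb: (94 − 95.625)² / 95.625 = 0.0276
  clean-shank single-comb: (33 − 31.875)² / 31.875 = 0.0397
χ² = 0.0044 + 0.0041 + 0.0276 + 0.0397 = 0.0758 ≈ 0.076
Degrees of freedom = 4 − 1 = 3; critical value at α = 0.01 is 11.345.
Since 0.076 < 11.345, we fail to reject the null hypothesis — the data are consistent with the 9:3:3:1 ratio.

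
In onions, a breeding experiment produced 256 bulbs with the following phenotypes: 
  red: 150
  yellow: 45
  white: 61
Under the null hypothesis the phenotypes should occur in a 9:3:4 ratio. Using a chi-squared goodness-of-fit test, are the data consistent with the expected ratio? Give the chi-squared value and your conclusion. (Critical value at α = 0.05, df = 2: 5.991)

0.578; consistent

The 9:3:4 ratio has 16 parts, so with N = 256 the expected counts are:
  red: 256 × 9/16 = 144
  yellow: 256 × 3/16 = 48
  white: 256 × 4/16 = 64
χ² = Σ (O − E)² / E
  red: (150 − 144)² / 144 = 0.2500
  yellow: (45 − 48)² / 48 = 0.1875
  white: (61 − 64)² / 64 = 0.1406
χ² = 0.2500 + 0.1875 + 0.1406 = 0.5781 ≈ 0.578
Degrees of freedom = 3 − 1 = 2; critical value at α = 0.05 is 5.991.
Since 0.578 < 5.991, we fail to reject the null hypothesis — the data are consistent with the 9:3:4 ratio.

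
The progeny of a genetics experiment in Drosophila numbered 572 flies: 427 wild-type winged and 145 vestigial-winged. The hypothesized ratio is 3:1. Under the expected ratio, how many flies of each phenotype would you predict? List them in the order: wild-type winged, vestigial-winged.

The 3:1 ratio has 4 parts, so with N = 572 the expected counts are:
  wild-type winged: 572 × 3/4 = 429
  vestigial-winged: 572 × 1/4 = 143

429, 143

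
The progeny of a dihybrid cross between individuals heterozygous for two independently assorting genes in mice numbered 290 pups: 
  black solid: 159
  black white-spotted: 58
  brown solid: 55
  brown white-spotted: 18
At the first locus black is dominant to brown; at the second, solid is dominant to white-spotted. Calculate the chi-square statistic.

A dihybrid F₂ with independent assortment and complete dominance at both loci gives a 9:3:3:1 phenotypic ratio.
Expected counts for N = 290 under a 9:3:3:1 ratio (total parts = 16):
  black solid: 290 × 9/16 = 163.125
  black white-spotted: 290 × 3/16 = 54.375
  brown solid: 290 × 3/16 = 54.375
  brown white-spotted: 290 × 1/16 = 18.125
χ² = Σ (O − E)² / E
  black solid: (159 − 163.125)² / 163.125 = 0.1043
  black white-spotted: (58 − 54.375)² / 54.375 = 0.2417
  brown solid: (55 − 54.375)² / 54.375 = 0.0072
  brown white-spotted: (18 − 18.125)² / 18.125 = 0.0009
χ² = 0.1043 + 0.2417 + 0.0072 + 0.0009 = 0.3541 ≈ 0.354

0.354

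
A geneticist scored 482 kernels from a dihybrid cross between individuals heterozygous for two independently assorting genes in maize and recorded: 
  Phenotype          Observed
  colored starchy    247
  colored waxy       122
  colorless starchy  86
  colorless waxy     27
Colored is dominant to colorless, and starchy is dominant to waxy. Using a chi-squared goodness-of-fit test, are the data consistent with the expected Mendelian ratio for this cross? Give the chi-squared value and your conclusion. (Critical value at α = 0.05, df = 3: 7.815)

13.749; not consistent

A dihybrid F₂ with independent assortment and complete dominance at both loci gives a 9:3:3:1 phenotypic ratio.
The 9:3:3:1 ratio has 16 parts, so with N = 482 the expected counts are:
  colored starchy: 482 × 9/16 = 271.125
  colored waxy: 482 × 3/16 = 90.375
  colorless starchy: 482 × 3/16 = 90.375
  colorless waxy: 482 × 1/16 = 30.125
χ² = Σ (O − E)² / E
  colored starchy: (247 − 271.125)² / 271.125 = 2.1467
  colored waxy: (122 − 90.375)² / 90.375 = 11.0666
  colorless starchy: (86 − 90.375)² / 90.375 = 0.2118
  colorless waxy: (27 − 30.125)² / 30.125 = 0.3242
χ² = 2.1467 + 11.0666 + 0.2118 + 0.3242 = 13.7493 ≈ 13.749
Degrees of freedom = 4 − 1 = 3; critical value at α = 0.05 is 7.815.
Since 13.749 > 7.815, we reject the null hypothesis — the data do not fit the 9:3:3:1 ratio.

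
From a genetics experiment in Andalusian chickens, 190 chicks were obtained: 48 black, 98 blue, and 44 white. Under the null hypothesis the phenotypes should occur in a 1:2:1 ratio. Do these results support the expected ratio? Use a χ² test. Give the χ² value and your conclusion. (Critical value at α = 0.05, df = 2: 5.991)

Expected counts for N = 190 under a 1:2:1 ratio (total parts = 4):
  black: 190 × 1/4 = 47.5
  blue: 190 × 2/4 = 95
  white: 190 × 1/4 = 47.5
χ² = Σ (O − E)² / E
  black: (48 − 47.5)² / 47.5 = 0.0053
  blue: (98 − 95)² / 95 = 0.0947
  white: (44 − 47.5)² / 47.5 = 0.2579
χ² = 0.0053 + 0.0947 + 0.2579 = 0.3579 ≈ 0.358
Degrees of freedom = 3 − 1 = 2; critical value at α = 0.05 is 5.991.
Since 0.358 < 5.991, we fail to reject the null hypothesis — the data are consistent with the 1:2:1 ratio.

0.358; consistent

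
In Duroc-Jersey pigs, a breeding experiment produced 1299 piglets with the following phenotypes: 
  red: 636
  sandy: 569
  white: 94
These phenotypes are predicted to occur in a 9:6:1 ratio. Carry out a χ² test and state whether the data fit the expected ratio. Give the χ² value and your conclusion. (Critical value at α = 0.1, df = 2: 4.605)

28.054; not consistent

Under the 9:6:1 hypothesis (Σ ratio = 16, N = 1299):
  red: 1299 × 9/16 = 730.6875
  sandy: 1299 × 6/16 = 487.125
  white: 1299 × 1/16 = 81.1875
χ² = Σ (O − E)² / E
  red: (636 − 730.6875)² / 730.6875 = 12.2703
  sandy: (569 − 487.125)² / 487.125 = 13.7614
  white: (94 − 81.1875)² / 81.1875 = 2.0220
χ² = 12.2703 + 13.7614 + 2.0220 = 28.0537 ≈ 28.054
Degrees of freedom = 3 − 1 = 2; critical value at α = 0.1 is 4.605.
Since 28.054 > 4.605, we reject the null hypothesis — the data do not fit the 9:6:1 ratio.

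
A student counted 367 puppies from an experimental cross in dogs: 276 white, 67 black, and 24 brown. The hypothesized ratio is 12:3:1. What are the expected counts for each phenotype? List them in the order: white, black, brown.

275.25, 68.8125, 22.9375

The 12:3:1 ratio has 16 parts, so with N = 367 the expected counts are:
  white: 367 × 12/16 = 275.25
  black: 367 × 3/16 = 68.8125
  brown: 367 × 1/16 = 22.9375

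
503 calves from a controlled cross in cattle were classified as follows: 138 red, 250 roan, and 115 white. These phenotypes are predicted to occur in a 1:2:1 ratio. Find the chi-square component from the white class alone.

0.919

The 1:2:1 ratio has 4 parts, so with N = 503 the expected counts are:
  red: 503 × 1/4 = 125.75
  roan: 503 × 2/4 = 251.5
  white: 503 × 1/4 = 125.75
Contribution of white: (115 − 125.75)² / 125.75 = 0.9190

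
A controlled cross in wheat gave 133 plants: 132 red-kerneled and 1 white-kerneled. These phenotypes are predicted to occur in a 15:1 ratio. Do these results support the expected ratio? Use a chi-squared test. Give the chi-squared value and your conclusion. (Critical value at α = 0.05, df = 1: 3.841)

6.862; not consistent

The 15:1 ratio has 16 parts, so with N = 133 the expected counts are:
  red-kerneled: 133 × 15/16 = 124.6875
  white-kerneled: 133 × 1/16 = 8.3125
χ² = Σ (O − E)² / E
  red-kerneled: (132 − 124.6875)² / 124.6875 = 0.4289
  white-kerneled: (1 − 8.3125)² / 8.3125 = 6.4328
χ² = 0.4289 + 6.4328 = 6.8617 ≈ 6.862
Degrees of freedom = 2 − 1 = 1; critical value at α = 0.05 is 3.841.
Since 6.862 > 3.841, we reject the null hypothesis — the data do not fit the 15:1 ratio.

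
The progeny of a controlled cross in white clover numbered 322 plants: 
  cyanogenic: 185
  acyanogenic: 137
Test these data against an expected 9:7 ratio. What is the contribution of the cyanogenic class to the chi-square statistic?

0.083

The 9:7 ratio has 16 parts, so with N = 322 the expected counts are:
  cyanogenic: 322 × 9/16 = 181.125
  acyanogenic: 322 × 7/16 = 140.875
Contribution of cyanogenic: (185 − 181.125)² / 181.125 = 0.0829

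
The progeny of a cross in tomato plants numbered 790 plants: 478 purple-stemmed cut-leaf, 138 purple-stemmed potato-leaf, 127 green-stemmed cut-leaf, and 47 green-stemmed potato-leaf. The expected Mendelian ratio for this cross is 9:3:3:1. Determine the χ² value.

6.363

The 9:3:3:1 ratio has 16 parts, so with N = 790 the expected counts are:
  purple-stemmed cut-leaf: 790 × 9/16 = 444.375
  purple-stemmed potato-leaf: 790 × 3/16 = 148.125
  green-stemmed cut-leaf: 790 × 3/16 = 148.125
  green-stemmed potato-leaf: 790 × 1/16 = 49.375
χ² = Σ (O − E)² / E
  purple-stemmed cut-leaf: (478 − 444.375)² / 444.375 = 2.5443
  purple-stemmed potato-leaf: (138 − 148.125)² / 148.125 = 0.6921
  green-stemmed cut-leaf: (127 − 148.125)² / 148.125 = 3.0128
  green-stemmed potato-leaf: (47 − 49.375)² / 49.375 = 0.1142
χ² = 2.5443 + 0.6921 + 3.0128 + 0.1142 = 6.3634 ≈ 6.363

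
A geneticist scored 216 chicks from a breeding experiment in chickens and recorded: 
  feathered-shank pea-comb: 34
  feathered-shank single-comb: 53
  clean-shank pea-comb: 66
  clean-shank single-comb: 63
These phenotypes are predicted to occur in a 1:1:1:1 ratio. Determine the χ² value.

11.593

The 1:1:1:1 ratio has 4 parts, so with N = 216 the expected counts are:
  feathered-shank pea-comb: 216 × 1/4 = 54
  feathered-shank single-comb: 216 × 1/4 = 54
  clean-shank pea-comb: 216 × 1/4 = 54
  clean-shank single-comb: 216 × 1/4 = 54
χ² = Σ (O − E)² / E
  feathered-shank pea-comb: (34 − 54)² / 54 = 7.4074
  feathered-shank single-comb: (53 − 54)² / 54 = 0.0185
  clean-shank pea-comb: (66 − 54)² / 54 = 2.6667
  clean-shank single-comb: (63 − 54)² / 54 = 1.5000
χ² = 7.4074 + 0.0185 + 2.6667 + 1.5000 = 11.5926 ≈ 11.593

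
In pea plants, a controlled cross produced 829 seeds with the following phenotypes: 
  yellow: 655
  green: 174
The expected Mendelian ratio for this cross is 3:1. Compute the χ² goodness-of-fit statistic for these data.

Expected counts for N = 829 under a 3:1 ratio (total parts = 4):
  yellow: 829 × 3/4 = 621.75
  green: 829 × 1/4 = 207.25
χ² = Σ (O − E)² / E
  yellow: (655 − 621.75)² / 621.75 = 1.7781
  green: (174 − 207.25)² / 207.25 = 5.3344
χ² = 1.7781 + 5.3344 = 7.1125 ≈ 7.113

7.113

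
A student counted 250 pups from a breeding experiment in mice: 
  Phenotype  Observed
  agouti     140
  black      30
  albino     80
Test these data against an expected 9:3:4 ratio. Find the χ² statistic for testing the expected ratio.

10.978

The 9:3:4 ratio has 16 parts, so with N = 250 the expected counts are:
  agouti: 250 × 9/16 = 140.625
  black: 250 × 3/16 = 46.875
  albino: 250 × 4/16 = 62.5
χ² = Σ (O − E)² / E
  agouti: (140 − 140.625)² / 140.625 = 0.0028
  black: (30 − 46.875)² / 46.875 = 6.0750
  albino: (80 − 62.5)² / 62.5 = 4.9000
χ² = 0.0028 + 6.0750 + 4.9000 = 10.9778 ≈ 10.978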